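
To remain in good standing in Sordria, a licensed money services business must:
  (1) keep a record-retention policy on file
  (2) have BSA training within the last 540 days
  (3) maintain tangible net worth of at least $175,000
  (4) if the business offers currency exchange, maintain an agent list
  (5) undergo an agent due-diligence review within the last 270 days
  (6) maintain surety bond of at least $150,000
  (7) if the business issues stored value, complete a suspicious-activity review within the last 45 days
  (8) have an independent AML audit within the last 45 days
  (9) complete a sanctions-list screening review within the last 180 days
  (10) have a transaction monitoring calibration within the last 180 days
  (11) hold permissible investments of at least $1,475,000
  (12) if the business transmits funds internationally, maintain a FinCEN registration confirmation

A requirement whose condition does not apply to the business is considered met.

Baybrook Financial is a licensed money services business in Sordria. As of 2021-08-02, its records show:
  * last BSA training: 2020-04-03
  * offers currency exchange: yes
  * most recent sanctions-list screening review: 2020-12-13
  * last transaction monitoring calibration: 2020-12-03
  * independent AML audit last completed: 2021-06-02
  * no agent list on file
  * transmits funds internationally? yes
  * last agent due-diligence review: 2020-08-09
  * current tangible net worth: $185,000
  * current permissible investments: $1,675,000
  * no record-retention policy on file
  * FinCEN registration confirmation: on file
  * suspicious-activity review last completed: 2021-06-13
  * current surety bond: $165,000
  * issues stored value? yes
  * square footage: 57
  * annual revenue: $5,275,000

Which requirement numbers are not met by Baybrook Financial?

1, 4, 5, 7, 8, 9, 10

1. record-retention policy absent → not met
2. BSA training 486 days ago vs limit 540 → met
3. tangible net worth $185,000 ≥ $175,000 → met
4. condition 'offers currency exchange' holds; agent list absent → not met
5. agent due-diligence review 358 days ago vs limit 270 → not met
6. surety bond $165,000 ≥ $150,000 → met
7. condition 'issues stored value' holds; suspicious-activity review 50 days ago vs limit 45 → not met
8. independent AML audit 61 days ago vs limit 45 → not met
9. sanctions-list screening review 232 days ago vs limit 180 → not met
10. transaction monitoring calibration 242 days ago vs limit 180 → not met
11. permissible investments $1,675,000 ≥ $1,475,000 → met
12. condition 'transmits funds internationally' holds; FinCEN registration confirmation present → met
Not met: 1, 4, 5, 7, 8, 9, 10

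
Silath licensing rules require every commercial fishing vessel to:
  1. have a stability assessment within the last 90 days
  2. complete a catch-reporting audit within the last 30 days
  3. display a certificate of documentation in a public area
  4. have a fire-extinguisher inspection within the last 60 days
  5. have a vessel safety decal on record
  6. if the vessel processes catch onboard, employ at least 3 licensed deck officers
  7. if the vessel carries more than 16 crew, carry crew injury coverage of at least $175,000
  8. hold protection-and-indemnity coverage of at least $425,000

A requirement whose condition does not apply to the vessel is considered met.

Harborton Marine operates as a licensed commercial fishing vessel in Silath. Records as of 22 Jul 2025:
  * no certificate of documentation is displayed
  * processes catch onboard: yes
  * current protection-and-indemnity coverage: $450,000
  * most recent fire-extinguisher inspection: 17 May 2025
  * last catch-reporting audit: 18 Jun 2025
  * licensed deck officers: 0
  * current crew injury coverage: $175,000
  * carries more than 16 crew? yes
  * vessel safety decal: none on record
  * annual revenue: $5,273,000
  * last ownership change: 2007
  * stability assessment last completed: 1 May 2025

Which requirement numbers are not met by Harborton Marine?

2, 3, 4, 5, 6

1. stability assessment 82 days ago vs limit 90 → met
2. catch-reporting audit 34 days ago vs limit 30 → not met
3. certificate of documentation absent → not met
4. fire-extinguisher inspection 66 days ago vs limit 60 → not met
5. vessel safety decal absent → not met
6. condition 'processes catch onboard' holds; licensed deck officers 0 < 3 → not met
7. condition 'carries more than 16 crew' holds; crew injury coverage $175,000 ≥ $175,000 → met
8. protection-and-indemnity coverage $450,000 ≥ $425,000 → met
Not met: 2, 3, 4, 5, 6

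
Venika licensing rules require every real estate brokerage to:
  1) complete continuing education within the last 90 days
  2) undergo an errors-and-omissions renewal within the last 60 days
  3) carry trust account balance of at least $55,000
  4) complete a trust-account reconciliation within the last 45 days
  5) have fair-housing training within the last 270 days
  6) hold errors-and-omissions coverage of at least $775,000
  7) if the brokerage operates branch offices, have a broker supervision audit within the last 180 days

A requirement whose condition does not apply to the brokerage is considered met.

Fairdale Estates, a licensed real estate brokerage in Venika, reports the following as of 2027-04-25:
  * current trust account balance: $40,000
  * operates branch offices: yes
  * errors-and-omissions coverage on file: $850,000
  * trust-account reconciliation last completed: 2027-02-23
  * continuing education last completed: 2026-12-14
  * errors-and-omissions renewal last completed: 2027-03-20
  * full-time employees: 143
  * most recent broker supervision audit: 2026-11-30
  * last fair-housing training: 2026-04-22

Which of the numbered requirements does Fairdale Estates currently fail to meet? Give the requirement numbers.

1. continuing education 132 days ago vs limit 90 → not met
2. errors-and-omissions renewal 36 days ago vs limit 60 → met
3. trust account balance $40,000 < $55,000 → not met
4. trust-account reconciliation 61 days ago vs limit 45 → not met
5. fair-housing training 368 days ago vs limit 270 → not met
6. errors-and-omissions coverage $850,000 ≥ $775,000 → met
7. condition 'operates branch offices' holds; broker supervision audit 146 days ago vs limit 180 → met
Not met: 1, 3, 4, 5

1, 3, 4, 5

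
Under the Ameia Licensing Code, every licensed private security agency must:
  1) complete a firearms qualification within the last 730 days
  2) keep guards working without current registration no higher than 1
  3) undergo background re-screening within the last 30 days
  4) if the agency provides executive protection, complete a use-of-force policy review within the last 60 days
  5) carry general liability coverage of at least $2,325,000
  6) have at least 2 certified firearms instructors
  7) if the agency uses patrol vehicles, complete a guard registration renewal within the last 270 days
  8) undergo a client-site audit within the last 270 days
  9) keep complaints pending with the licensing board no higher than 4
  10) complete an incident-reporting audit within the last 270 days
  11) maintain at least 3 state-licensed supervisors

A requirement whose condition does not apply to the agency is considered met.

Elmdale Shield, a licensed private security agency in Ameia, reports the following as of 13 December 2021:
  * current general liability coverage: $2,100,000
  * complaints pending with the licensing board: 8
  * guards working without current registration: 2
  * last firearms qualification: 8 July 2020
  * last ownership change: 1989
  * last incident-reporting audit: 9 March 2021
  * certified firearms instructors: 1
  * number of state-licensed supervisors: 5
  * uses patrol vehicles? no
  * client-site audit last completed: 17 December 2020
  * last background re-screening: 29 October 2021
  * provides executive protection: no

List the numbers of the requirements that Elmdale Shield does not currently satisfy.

2, 3, 5, 6, 8, 9, 10

1. firearms qualification 523 days ago vs limit 730 → met
2. guards working without current registration 2 > 1 → not met
3. background re-screening 45 days ago vs limit 30 → not met
4. condition 'provides executive protection' does not hold → requirement n/a → met
5. general liability coverage $2,100,000 < $2,325,000 → not met
6. certified firearms instructors 1 < 2 → not met
7. condition 'uses patrol vehicles' does not hold → requirement n/a → met
8. client-site audit 361 days ago vs limit 270 → not met
9. complaints pending with the licensing board 8 > 4 → not met
10. incident-reporting audit 279 days ago vs limit 270 → not met
11. state-licensed supervisors 5 ≥ 3 → met
Not met: 2, 3, 5, 6, 8, 9, 10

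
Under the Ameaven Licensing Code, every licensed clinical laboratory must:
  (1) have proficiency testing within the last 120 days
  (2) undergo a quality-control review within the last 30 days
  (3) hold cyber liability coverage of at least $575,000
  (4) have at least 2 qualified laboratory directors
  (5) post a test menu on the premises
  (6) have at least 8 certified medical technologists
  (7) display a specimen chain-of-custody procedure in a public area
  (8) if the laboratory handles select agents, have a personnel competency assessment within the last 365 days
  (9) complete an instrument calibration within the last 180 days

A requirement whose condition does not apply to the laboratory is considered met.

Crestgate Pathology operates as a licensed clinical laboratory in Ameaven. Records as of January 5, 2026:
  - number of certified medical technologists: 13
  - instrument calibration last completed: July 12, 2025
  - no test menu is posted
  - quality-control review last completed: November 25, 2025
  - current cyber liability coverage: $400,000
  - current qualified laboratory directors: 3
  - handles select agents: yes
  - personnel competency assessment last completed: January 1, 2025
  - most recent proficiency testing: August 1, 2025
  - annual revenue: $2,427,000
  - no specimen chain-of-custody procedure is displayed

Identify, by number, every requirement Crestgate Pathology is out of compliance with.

1. proficiency testing 157 days ago vs limit 120 → not met
2. quality-control review 41 days ago vs limit 30 → not met
3. cyber liability coverage $400,000 < $575,000 → not met
4. qualified laboratory directors 3 ≥ 2 → met
5. test menu absent → not met
6. certified medical technologists 13 ≥ 8 → met
7. specimen chain-of-custody procedure absent → not met
8. condition 'handles select agents' holds; personnel competency assessment 369 days ago vs limit 365 → not met
9. instrument calibration 177 days ago vs limit 180 → met
Not met: 1, 2, 3, 5, 7, 8

1, 2, 3, 5, 7, 8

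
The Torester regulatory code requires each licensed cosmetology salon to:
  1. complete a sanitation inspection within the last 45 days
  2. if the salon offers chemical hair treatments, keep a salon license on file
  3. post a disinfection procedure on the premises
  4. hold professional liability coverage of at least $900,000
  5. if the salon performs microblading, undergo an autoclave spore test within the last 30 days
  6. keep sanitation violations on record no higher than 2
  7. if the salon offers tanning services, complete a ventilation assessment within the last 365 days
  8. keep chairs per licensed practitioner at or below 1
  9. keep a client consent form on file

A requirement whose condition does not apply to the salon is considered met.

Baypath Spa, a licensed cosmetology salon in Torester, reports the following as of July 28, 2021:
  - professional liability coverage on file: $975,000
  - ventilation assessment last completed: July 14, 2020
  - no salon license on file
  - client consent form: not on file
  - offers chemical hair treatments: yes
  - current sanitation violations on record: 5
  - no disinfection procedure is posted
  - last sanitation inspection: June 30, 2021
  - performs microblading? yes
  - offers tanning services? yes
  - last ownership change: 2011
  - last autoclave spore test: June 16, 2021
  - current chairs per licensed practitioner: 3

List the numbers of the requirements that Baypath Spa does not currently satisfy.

1. sanitation inspection 28 days ago vs limit 45 → met
2. condition 'offers chemical hair treatments' holds; salon license absent → not met
3. disinfection procedure absent → not met
4. professional liability coverage $975,000 ≥ $900,000 → met
5. condition 'performs microblading' holds; autoclave spore test 42 days ago vs limit 30 → not met
6. sanitation violations on record 5 > 2 → not met
7. condition 'offers tanning services' holds; ventilation assessment 379 days ago vs limit 365 → not met
8. chairs per licensed practitioner 3 > 1 → not met
9. client consent form absent → not met
Not met: 2, 3, 5, 6, 7, 8, 9

2, 3, 5, 6, 7, 8, 9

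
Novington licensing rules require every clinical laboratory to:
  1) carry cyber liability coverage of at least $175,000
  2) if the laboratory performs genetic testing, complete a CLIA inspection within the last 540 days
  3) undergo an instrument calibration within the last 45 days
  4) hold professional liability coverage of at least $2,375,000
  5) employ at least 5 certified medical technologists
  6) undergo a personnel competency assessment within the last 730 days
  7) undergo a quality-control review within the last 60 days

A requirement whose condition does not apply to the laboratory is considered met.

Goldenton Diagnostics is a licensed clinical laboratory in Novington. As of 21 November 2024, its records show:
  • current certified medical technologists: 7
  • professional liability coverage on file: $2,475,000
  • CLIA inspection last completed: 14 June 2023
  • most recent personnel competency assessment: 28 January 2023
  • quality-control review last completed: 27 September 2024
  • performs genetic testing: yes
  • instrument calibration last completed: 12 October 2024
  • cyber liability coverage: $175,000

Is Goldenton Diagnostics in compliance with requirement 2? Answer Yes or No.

Yes

2. condition 'performs genetic testing' holds; CLIA inspection 526 days ago vs limit 540 → met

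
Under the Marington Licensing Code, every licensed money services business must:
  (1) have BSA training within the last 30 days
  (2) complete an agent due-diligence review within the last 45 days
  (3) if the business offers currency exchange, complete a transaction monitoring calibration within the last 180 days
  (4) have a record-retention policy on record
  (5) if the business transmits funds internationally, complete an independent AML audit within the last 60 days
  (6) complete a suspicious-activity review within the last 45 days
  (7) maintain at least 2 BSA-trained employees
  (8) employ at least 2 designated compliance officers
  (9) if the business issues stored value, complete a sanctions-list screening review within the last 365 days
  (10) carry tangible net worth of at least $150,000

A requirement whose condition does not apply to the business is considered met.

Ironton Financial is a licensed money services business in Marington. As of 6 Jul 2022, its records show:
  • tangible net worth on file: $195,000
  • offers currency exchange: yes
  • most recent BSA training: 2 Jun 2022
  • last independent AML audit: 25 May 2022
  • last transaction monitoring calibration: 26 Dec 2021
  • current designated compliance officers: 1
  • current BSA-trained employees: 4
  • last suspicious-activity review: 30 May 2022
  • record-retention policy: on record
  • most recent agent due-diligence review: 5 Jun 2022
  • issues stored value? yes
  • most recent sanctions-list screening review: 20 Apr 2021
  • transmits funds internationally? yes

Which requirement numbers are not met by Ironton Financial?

1. BSA training 34 days ago vs limit 30 → not met
2. agent due-diligence review 31 days ago vs limit 45 → met
3. condition 'offers currency exchange' holds; transaction monitoring calibration 192 days ago vs limit 180 → not met
4. record-retention policy present → met
5. condition 'transmits funds internationally' holds; independent AML audit 42 days ago vs limit 60 → met
6. suspicious-activity review 37 days ago vs limit 45 → met
7. BSA-trained employees 4 ≥ 2 → met
8. designated compliance officers 1 < 2 → not met
9. condition 'issues stored value' holds; sanctions-list screening review 442 days ago vs limit 365 → not met
10. tangible net worth $195,000 ≥ $150,000 → met
Not met: 1, 3, 8, 9

1, 3, 8, 9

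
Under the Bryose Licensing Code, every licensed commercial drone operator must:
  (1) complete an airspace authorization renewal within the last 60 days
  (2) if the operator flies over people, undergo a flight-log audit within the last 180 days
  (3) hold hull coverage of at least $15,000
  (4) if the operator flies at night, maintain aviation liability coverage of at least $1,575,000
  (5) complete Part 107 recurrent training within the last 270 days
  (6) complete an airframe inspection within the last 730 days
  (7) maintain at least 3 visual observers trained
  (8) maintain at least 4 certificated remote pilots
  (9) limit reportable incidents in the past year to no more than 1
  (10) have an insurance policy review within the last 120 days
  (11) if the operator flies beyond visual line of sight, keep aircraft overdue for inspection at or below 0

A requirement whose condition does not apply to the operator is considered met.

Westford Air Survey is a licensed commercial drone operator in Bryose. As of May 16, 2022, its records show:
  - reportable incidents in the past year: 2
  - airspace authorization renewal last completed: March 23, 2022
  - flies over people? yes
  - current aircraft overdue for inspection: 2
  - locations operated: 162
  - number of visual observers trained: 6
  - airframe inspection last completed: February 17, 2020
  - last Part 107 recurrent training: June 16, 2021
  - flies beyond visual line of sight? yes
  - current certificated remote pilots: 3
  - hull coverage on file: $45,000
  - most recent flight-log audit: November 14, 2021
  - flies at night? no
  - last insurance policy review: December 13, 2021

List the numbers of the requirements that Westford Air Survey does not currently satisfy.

1. airspace authorization renewal 54 days ago vs limit 60 → met
2. condition 'flies over people' holds; flight-log audit 183 days ago vs limit 180 → not met
3. hull coverage $45,000 ≥ $15,000 → met
4. condition 'flies at night' does not hold → requirement n/a → met
5. Part 107 recurrent training 334 days ago vs limit 270 → not met
6. airframe inspection 819 days ago vs limit 730 → not met
7. visual observers trained 6 ≥ 3 → met
8. certificated remote pilots 3 < 4 → not met
9. reportable incidents in the past year 2 > 1 → not met
10. insurance policy review 154 days ago vs limit 120 → not met
11. condition 'flies beyond visual line of sight' holds; aircraft overdue for inspection 2 > 0 → not met
Not met: 2, 5, 6, 8, 9, 10, 11

2, 5, 6, 8, 9, 10, 11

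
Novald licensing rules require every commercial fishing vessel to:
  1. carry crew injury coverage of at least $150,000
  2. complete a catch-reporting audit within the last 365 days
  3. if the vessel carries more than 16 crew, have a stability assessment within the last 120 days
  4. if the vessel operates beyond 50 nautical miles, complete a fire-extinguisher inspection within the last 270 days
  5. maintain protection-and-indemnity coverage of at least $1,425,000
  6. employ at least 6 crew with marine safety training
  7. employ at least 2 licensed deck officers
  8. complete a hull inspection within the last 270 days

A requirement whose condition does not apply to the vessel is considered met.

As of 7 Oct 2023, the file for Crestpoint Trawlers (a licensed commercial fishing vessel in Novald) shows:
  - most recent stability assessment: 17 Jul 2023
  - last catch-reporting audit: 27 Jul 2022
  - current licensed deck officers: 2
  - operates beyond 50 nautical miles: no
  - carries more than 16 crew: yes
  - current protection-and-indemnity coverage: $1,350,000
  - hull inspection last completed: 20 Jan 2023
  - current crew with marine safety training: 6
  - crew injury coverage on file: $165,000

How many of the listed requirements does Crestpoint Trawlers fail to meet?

2

1. crew injury coverage $165,000 ≥ $150,000 → met
2. catch-reporting audit 437 days ago vs limit 365 → not met
3. condition 'carries more than 16 crew' holds; stability assessment 82 days ago vs limit 120 → met
4. condition 'operates beyond 50 nautical miles' does not hold → requirement n/a → met
5. protection-and-indemnity coverage $1,350,000 < $1,425,000 → not met
6. crew with marine safety training 6 ≥ 6 → met
7. licensed deck officers 2 ≥ 2 → met
8. hull inspection 260 days ago vs limit 270 → met
Not met: 2 of 8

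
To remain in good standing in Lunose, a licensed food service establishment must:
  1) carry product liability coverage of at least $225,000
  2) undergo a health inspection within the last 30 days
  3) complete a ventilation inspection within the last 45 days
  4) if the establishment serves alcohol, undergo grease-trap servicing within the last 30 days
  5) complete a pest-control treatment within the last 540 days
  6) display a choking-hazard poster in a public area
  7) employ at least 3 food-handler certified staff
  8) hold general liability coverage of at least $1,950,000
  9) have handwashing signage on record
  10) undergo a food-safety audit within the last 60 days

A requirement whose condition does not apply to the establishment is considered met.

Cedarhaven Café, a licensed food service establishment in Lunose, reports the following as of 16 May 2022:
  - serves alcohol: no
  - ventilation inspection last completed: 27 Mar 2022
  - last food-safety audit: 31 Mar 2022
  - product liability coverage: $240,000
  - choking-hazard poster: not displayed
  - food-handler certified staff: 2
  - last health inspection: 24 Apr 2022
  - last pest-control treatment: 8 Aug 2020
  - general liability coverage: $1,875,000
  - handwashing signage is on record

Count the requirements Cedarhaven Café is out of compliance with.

5

1. product liability coverage $240,000 ≥ $225,000 → met
2. health inspection 22 days ago vs limit 30 → met
3. ventilation inspection 50 days ago vs limit 45 → not met
4. condition 'serves alcohol' does not hold → requirement n/a → met
5. pest-control treatment 646 days ago vs limit 540 → not met
6. choking-hazard poster absent → not met
7. food-handler certified staff 2 < 3 → not met
8. general liability coverage $1,875,000 < $1,950,000 → not met
9. handwashing signage present → met
10. food-safety audit 46 days ago vs limit 60 → met
Not met: 5 of 10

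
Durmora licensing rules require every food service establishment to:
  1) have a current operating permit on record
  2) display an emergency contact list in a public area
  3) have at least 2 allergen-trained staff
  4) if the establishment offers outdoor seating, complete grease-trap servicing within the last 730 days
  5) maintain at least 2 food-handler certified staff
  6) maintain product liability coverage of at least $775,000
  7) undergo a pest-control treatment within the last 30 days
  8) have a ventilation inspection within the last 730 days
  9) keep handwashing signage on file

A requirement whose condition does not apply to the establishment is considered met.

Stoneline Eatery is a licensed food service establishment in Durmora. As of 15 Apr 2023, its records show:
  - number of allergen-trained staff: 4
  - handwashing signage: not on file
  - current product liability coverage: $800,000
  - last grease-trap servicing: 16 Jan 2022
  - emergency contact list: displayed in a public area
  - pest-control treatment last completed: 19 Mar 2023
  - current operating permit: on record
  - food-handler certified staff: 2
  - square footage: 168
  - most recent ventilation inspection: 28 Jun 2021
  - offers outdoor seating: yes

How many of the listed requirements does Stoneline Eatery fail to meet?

1. current operating permit present → met
2. emergency contact list present → met
3. allergen-trained staff 4 ≥ 2 → met
4. condition 'offers outdoor seating' holds; grease-trap servicing 454 days ago vs limit 730 → met
5. food-handler certified staff 2 ≥ 2 → met
6. product liability coverage $800,000 ≥ $775,000 → met
7. pest-control treatment 27 days ago vs limit 30 → met
8. ventilation inspection 656 days ago vs limit 730 → met
9. handwashing signage absent → not met
Not met: 1 of 9

1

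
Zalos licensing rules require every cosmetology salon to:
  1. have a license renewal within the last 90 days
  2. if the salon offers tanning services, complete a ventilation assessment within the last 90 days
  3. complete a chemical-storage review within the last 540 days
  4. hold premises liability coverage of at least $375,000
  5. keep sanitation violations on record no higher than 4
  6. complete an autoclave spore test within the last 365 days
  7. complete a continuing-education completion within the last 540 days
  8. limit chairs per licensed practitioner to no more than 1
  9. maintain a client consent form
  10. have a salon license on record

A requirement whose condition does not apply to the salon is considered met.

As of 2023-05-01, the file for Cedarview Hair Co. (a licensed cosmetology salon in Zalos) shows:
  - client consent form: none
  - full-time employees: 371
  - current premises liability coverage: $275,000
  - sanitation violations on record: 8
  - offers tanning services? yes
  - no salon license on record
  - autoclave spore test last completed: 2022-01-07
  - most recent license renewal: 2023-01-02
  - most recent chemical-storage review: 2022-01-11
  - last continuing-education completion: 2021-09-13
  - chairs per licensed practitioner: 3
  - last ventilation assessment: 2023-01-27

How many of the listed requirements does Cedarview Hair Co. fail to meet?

1. license renewal 119 days ago vs limit 90 → not met
2. condition 'offers tanning services' holds; ventilation assessment 94 days ago vs limit 90 → not met
3. chemical-storage review 475 days ago vs limit 540 → met
4. premises liability coverage $275,000 < $375,000 → not met
5. sanitation violations on record 8 > 4 → not met
6. autoclave spore test 479 days ago vs limit 365 → not met
7. continuing-education completion 595 days ago vs limit 540 → not met
8. chairs per licensed practitioner 3 > 1 → not met
9. client consent form absent → not met
10. salon license absent → not met
Not met: 9 of 10

9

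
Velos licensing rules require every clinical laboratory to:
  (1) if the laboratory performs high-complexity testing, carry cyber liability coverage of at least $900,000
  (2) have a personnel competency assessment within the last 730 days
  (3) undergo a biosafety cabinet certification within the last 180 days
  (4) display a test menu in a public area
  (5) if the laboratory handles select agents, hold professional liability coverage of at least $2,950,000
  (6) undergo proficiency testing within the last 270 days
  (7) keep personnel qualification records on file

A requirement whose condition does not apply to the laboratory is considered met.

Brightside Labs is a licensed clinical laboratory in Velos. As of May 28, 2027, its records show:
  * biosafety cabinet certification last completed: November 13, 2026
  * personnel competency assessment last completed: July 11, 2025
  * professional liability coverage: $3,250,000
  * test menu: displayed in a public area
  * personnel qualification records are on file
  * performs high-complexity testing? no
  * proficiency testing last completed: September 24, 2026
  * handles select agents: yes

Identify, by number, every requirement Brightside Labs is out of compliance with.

1. condition 'performs high-complexity testing' does not hold → requirement n/a → met
2. personnel competency assessment 686 days ago vs limit 730 → met
3. biosafety cabinet certification 196 days ago vs limit 180 → not met
4. test menu present → met
5. condition 'handles select agents' holds; professional liability coverage $3,250,000 ≥ $2,950,000 → met
6. proficiency testing 246 days ago vs limit 270 → met
7. personnel qualification records present → met
Not met: 3

3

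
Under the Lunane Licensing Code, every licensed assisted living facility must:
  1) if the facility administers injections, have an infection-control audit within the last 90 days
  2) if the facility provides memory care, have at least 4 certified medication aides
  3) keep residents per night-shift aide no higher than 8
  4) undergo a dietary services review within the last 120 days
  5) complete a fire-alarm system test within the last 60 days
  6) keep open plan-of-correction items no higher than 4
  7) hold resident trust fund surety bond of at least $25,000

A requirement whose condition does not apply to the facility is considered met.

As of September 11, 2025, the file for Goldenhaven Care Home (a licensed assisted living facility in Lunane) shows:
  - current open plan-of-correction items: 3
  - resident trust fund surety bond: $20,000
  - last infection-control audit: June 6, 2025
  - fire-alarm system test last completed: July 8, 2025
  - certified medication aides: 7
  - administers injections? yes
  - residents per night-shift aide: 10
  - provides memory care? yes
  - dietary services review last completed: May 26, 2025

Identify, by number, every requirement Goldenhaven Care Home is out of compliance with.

1. condition 'administers injections' holds; infection-control audit 97 days ago vs limit 90 → not met
2. condition 'provides memory care' holds; certified medication aides 7 ≥ 4 → met
3. residents per night-shift aide 10 > 8 → not met
4. dietary services review 108 days ago vs limit 120 → met
5. fire-alarm system test 65 days ago vs limit 60 → not met
6. open plan-of-correction items 3 ≤ 4 → met
7. resident trust fund surety bond $20,000 < $25,000 → not met
Not met: 1, 3, 5, 7

1, 3, 5, 7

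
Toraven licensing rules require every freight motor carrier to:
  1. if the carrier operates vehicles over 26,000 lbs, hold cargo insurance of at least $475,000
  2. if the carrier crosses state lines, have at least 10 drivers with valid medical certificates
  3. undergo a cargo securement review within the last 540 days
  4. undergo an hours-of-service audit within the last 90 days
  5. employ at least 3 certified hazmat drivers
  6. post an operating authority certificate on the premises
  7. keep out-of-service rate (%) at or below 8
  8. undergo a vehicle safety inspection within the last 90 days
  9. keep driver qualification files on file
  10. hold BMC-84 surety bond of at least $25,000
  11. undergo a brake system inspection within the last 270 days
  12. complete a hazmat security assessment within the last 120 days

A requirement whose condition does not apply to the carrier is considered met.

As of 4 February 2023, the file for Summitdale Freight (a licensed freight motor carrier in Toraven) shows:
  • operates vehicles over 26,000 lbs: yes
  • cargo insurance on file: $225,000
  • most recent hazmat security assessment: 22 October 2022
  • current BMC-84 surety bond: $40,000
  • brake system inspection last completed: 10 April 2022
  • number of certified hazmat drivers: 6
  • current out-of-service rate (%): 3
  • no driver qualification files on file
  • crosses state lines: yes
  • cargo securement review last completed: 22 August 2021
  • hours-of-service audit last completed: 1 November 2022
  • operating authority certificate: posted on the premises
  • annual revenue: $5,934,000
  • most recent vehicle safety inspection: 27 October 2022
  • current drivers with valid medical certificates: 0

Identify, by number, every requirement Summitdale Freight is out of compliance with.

1. condition 'operates vehicles over 26,000 lbs' holds; cargo insurance $225,000 < $475,000 → not met
2. condition 'crosses state lines' holds; drivers with valid medical certificates 0 < 10 → not met
3. cargo securement review 531 days ago vs limit 540 → met
4. hours-of-service audit 95 days ago vs limit 90 → not met
5. certified hazmat drivers 6 ≥ 3 → met
6. operating authority certificate present → met
7. out-of-service rate (%) 3 ≤ 8 → met
8. vehicle safety inspection 100 days ago vs limit 90 → not met
9. driver qualification files absent → not met
10. BMC-84 surety bond $40,000 ≥ $25,000 → met
11. brake system inspection 300 days ago vs limit 270 → not met
12. hazmat security assessment 105 days ago vs limit 120 → met
Not met: 1, 2, 4, 8, 9, 11

1, 2, 4, 8, 9, 11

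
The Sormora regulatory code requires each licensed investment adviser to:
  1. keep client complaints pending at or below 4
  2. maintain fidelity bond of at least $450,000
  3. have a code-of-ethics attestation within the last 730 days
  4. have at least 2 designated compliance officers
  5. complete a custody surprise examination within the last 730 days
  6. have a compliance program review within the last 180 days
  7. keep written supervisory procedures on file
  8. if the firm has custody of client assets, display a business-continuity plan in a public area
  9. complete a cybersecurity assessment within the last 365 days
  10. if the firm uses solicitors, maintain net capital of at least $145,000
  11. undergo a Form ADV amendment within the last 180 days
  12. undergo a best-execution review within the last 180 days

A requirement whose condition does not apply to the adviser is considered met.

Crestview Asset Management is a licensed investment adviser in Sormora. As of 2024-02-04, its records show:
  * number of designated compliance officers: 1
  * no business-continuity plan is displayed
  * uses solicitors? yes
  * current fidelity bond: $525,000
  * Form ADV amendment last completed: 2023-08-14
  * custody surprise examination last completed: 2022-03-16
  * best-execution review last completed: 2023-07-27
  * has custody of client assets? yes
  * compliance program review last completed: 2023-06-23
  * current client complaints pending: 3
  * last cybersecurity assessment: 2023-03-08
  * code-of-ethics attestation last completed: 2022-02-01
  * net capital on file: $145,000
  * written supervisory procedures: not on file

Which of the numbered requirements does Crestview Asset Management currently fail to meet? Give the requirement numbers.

3, 4, 6, 7, 8, 12

1. client complaints pending 3 ≤ 4 → met
2. fidelity bond $525,000 ≥ $450,000 → met
3. code-of-ethics attestation 733 days ago vs limit 730 → not met
4. designated compliance officers 1 < 2 → not met
5. custody surprise examination 690 days ago vs limit 730 → met
6. compliance program review 226 days ago vs limit 180 → not met
7. written supervisory procedures absent → not met
8. condition 'has custody of client assets' holds; business-continuity plan absent → not met
9. cybersecurity assessment 333 days ago vs limit 365 → met
10. condition 'uses solicitors' holds; net capital $145,000 ≥ $145,000 → met
11. Form ADV amendment 174 days ago vs limit 180 → met
12. best-execution review 192 days ago vs limit 180 → not met
Not met: 3, 4, 6, 7, 8, 12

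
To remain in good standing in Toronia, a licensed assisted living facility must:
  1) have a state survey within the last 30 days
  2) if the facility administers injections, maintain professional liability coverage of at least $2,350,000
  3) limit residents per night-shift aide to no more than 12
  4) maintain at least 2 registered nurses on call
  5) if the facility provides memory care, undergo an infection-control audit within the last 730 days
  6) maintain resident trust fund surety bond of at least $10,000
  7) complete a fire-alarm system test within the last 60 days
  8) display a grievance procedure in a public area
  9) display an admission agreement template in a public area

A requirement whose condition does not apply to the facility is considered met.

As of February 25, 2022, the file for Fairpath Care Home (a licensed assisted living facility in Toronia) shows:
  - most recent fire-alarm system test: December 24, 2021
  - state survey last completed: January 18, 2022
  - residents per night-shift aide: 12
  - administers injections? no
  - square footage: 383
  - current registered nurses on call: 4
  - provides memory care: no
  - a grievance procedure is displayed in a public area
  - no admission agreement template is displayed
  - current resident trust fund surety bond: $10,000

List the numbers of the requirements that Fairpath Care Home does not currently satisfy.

1. state survey 38 days ago vs limit 30 → not met
2. condition 'administers injections' does not hold → requirement n/a → met
3. residents per night-shift aide 12 ≤ 12 → met
4. registered nurses on call 4 ≥ 2 → met
5. condition 'provides memory care' does not hold → requirement n/a → met
6. resident trust fund surety bond $10,000 ≥ $10,000 → met
7. fire-alarm system test 63 days ago vs limit 60 → not met
8. grievance procedure present → met
9. admission agreement template absent → not met
Not met: 1, 7, 9

1, 7, 9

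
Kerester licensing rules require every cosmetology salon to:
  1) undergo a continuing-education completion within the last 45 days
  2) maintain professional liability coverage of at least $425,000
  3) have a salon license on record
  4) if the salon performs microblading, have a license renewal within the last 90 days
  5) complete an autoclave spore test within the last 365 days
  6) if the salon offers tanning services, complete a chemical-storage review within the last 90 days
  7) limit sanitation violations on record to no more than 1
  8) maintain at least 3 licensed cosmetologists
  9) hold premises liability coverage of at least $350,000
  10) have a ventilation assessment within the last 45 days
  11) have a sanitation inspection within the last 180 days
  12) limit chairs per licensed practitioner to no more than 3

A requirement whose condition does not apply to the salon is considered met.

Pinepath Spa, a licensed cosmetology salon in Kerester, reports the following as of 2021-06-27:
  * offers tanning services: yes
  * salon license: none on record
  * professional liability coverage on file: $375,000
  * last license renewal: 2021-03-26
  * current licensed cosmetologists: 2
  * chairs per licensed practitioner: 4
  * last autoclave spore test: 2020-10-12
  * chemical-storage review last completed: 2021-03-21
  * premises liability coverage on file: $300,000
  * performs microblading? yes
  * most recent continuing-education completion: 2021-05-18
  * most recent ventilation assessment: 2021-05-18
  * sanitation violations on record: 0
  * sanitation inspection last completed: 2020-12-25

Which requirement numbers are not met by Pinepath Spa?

2, 3, 4, 6, 8, 9, 11, 12

1. continuing-education completion 40 days ago vs limit 45 → met
2. professional liability coverage $375,000 < $425,000 → not met
3. salon license absent → not met
4. condition 'performs microblading' holds; license renewal 93 days ago vs limit 90 → not met
5. autoclave spore test 258 days ago vs limit 365 → met
6. condition 'offers tanning services' holds; chemical-storage review 98 days ago vs limit 90 → not met
7. sanitation violations on record 0 ≤ 1 → met
8. licensed cosmetologists 2 < 3 → not met
9. premises liability coverage $300,000 < $350,000 → not met
10. ventilation assessment 40 days ago vs limit 45 → met
11. sanitation inspection 184 days ago vs limit 180 → not met
12. chairs per licensed practitioner 4 > 3 → not met
Not met: 2, 3, 4, 6, 8, 9, 11, 12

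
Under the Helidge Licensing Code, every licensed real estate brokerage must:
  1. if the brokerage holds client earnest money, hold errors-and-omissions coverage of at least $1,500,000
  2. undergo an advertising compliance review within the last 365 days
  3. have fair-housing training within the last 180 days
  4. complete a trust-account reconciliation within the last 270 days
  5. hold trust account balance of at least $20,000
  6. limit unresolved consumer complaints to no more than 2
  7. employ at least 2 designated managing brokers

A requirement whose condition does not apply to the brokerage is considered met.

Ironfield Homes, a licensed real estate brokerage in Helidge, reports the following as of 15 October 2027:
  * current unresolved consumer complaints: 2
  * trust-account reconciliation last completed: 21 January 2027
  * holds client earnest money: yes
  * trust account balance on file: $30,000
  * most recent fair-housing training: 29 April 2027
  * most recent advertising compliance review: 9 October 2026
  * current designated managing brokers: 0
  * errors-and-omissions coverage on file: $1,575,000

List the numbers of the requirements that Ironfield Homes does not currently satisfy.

1. condition 'holds client earnest money' holds; errors-and-omissions coverage $1,575,000 ≥ $1,500,000 → met
2. advertising compliance review 371 days ago vs limit 365 → not met
3. fair-housing training 169 days ago vs limit 180 → met
4. trust-account reconciliation 267 days ago vs limit 270 → met
5. trust account balance $30,000 ≥ $20,000 → met
6. unresolved consumer complaints 2 ≤ 2 → met
7. designated managing brokers 0 < 2 → not met
Not met: 2, 7

2, 7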